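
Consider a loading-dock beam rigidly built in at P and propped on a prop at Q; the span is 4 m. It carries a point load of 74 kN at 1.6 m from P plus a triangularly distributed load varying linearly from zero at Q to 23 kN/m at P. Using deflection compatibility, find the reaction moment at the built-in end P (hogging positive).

Take the reaction at Q as the redundant and release it; the primary structure is a cantilever fixed at P.
Free-end deflection of the primary structure under the applied loading (downward +):
  point load 74 at a = 1.6: Pa²(3L − a)/(6EI) = 328.4/EI
  triangular load, peak 23 at the fixed end: w₀L⁴/(30EI) = 196.3/EI
  δ_0 = 524.6/EI
Flexibility coefficient — unit upward force at Q: δ_{QQ} = L³/(3EI) = 21.33/EI.
Compatibility at Q: δ_0 − R_Q·δ_{QQ} = 0, so R_Q = 524.6/21.33 = 24.59 kN.
Moment equilibrium about P: M_P = Σ(load moments about P) − R_Q·L = 179.7 − 24.59×4 = 81.37 kN·m.

M_P = 81.37 kN·m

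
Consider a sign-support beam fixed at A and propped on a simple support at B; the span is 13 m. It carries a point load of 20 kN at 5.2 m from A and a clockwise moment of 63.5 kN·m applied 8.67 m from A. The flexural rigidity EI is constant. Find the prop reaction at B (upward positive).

R_B = 10.67 kN

Release the roller at B. Primary structure: cantilever fixed at A.
Deflection at B on the released cantilever, summing each load's contribution:
  point load 20 at a = 5.2: Pa²(3L − a)/(6EI) = 3047/EI
  clockwise couple 63.5 at a = 8.67: M₀a(2L − a)/(2EI) = 4770/EI
  δ_0 = 7817/EI
Tip deflection under a unit load at B: L³/(3EI) = 732.3/EI.
The prop prevents deflection at B: R_B = δ_0/δ_{BB} = 7817/732.3 = 10.67 kN.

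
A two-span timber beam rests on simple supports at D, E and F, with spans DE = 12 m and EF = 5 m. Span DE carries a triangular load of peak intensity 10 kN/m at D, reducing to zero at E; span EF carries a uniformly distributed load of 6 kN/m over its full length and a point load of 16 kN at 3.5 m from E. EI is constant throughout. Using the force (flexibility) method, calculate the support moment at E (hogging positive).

Insert a hinge at E; M_E is the redundant, and each span becomes simply supported.
Rotations at E on the released spans (each span's end-slope, ×1/EI):
  span DE: triangular load, peak 10: 7w₀L³/(360EI) = 336/EI
  span EF: UDL 6: wL³/(24EI) = 31.25/EI
  span EF: point load 16 at a = 3.5: Pab(L + b)/(6LEI) = 18.2/EI
  relative rotation θ_0 = (336 + 49.45)/EI = 385.4/EI
A unit hogging moment at E produces rotation L₁/(3EI) + L₂/(3EI) = 5.667/EI.
Slope continuity at E: θ_0 = M_E·5.667/EI, so M_E = 385.4/5.667 = 68.02 kN·m (hogging).

M_E = 68.02 kN·m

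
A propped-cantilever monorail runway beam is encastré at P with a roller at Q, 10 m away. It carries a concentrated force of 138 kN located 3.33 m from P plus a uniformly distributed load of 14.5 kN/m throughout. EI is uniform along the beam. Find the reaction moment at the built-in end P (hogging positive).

Release the roller at Q. Primary structure: cantilever fixed at P.
Deflection at Q on the released cantilever, summing each load's contribution:
  point load 138 at a = 3.33: Pa²(3L − a)/(6EI) = 6802/EI
  UDL 14.5: wL⁴/(8EI) = 18125/EI
  δ_0 = 24927/EI
Tip deflection under a unit load at Q: L³/(3EI) = 333.3/EI.
Compatibility at Q: δ_0 − R_Q·δ_{QQ} = 0, so R_Q = 24927/333.3 = 74.78 kN.
Moment equilibrium about P: M_P = Σ(load moments about P) − R_Q·L = 1185 − 74.78×10 = 436.7 kN·m.

M_P = 436.7 kN·m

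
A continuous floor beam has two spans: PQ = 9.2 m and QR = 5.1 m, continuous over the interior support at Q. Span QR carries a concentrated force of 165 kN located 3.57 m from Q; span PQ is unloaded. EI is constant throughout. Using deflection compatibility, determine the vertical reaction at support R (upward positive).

Take M_Q as the redundant. Released structure: two simple spans PQ and QR with a hinge at Q.
End slopes at the hinge Q, treating each span as simply supported:
  span QR: point load 165 at a = 3.57: Pab(L + b)/(6LEI) = 195.3/EI
  relative rotation θ_0 = (0 + 195.3)/EI = 195.3/EI
A unit hogging moment at Q produces rotation L₁/(3EI) + L₂/(3EI) = 4.767/EI.
Slope continuity at Q: θ_0 = M_Q·4.767/EI, so M_Q = 195.3/4.767 = 40.97 kN·m (hogging).
Span QR, ΣM about R: R_Q^{QR}·5.1 = 252.4 + 40.97, so R_Q^{QR} = 57.53 kN and R_R = 165 − 57.53 = 107.5 kN.

R_R = 107.5 kN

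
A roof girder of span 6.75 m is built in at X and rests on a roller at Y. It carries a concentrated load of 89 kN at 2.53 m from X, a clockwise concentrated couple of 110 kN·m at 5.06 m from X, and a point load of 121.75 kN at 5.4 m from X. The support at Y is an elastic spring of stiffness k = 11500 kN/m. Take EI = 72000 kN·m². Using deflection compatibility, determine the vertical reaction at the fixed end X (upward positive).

R_X = 92.91 kN

Remove the prop at Y; the released (primary) structure is a cantilever built in at X.
Downward deflection at the released point Y due to the loads:
  point load 89 at a = 2.53: Pa²(3L − a)/(6EI) = 1682/EI
  clockwise couple 110 at a = 5.06: M₀a(2L − a)/(2EI) = 2349/EI
  point load 121.75 at a = 5.4: Pa²(3L − a)/(6EI) = 8787/EI
  δ_0 = 12818/EI
Tip deflection under a unit load at Y: L³/(3EI) = 102.5/EI.
With EI = 72000 kN·m²: δ_0 = 0.17803 m and δ_{YY} = 0.001424 m/kN.
Compatibility — the spring shortens by R_Y/k under the reaction it provides: δ_0 − R_Y·δ_{YY} = R_Y/k. With 1/k = 0.000087 m/kN, R_Y = δ_0 / (δ_{YY} + 1/k) = 0.17803 / (0.001424 + 0.000087) = 117.8 kN.
Vertical equilibrium: R_X = ΣP − R_Y = 210.8 − 117.8 = 92.91 kN.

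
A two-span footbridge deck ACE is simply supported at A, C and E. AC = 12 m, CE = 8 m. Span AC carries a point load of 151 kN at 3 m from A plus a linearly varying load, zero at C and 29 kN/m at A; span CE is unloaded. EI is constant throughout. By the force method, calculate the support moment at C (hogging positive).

Insert a hinge at C; M_C is the redundant, and each span becomes simply supported.
Discontinuity in slope at C on the released structure — sum the simple-span end rotations:
  span AC: point load 151 at a = 3: Pab(L + a)/(6LEI) = 849.4/EI
  span AC: triangular load, peak 29: 7w₀L³/(360EI) = 974.4/EI
  relative rotation θ_0 = (1824 + 0)/EI = 1824/EI
A unit hogging moment at C produces rotation L₁/(3EI) + L₂/(3EI) = 6.667/EI.
Slope continuity at C: θ_0 = M_C·6.667/EI, so M_C = 1824/6.667 = 273.6 kN·m (hogging).

M_C = 273.6 kN·m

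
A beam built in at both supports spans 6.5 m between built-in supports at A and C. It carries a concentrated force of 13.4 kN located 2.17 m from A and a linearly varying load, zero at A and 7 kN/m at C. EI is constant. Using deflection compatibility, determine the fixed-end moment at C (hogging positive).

Release both end moments; the primary structure is a simply-supported span AC with redundants M_A and M_C.
On the primary (simply-supported) span, the end slopes from the loading are:
  at A: point load 13.4 at a = 2.17: Pab(L + b)/(6LEI) = 34.96/EI
  at C: point load 13.4 at a = 2.17: Pab(L + a)/(6LEI) = 27.99/EI
  at A: triangular load, peak 7: 7w₀L³/(360EI) = 37.38/EI
  at C: triangular load, peak 7: w₀L³/(45EI) = 42.72/EI
  θ_A0 = 72.34/EI,  θ_C0 = 70.71/EI
Flexibility coefficients: a unit moment at one end gives L/(3EI) there and L/(6EI) at the far end, so f₁₁ = f₂₂ = 2.167/EI and f₁₂ = f₂₁ = 1.083/EI.
Compatibility — zero rotation at each built-in end:
  2.167 M_A + 1.083 M_C = 72.34
  1.083 M_A + 2.167 M_C = 70.71
Solving the pair gives M_A = 22.76 kN·m and M_C = 21.25 kN·m (hogging).

M_C = 21.25 kN·m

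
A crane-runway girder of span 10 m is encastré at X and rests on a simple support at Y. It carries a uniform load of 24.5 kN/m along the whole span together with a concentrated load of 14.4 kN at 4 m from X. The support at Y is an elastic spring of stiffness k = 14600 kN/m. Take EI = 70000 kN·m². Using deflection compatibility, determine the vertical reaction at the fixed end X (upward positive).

R_X = 165.9 kN

Choose R_Y as the redundant. The primary structure is the cantilever fixed at X.
Downward deflection at the released point Y due to the loads:
  UDL 24.5: wL⁴/(8EI) = 30625/EI
  point load 14.4 at a = 4: Pa²(3L − a)/(6EI) = 998.4/EI
  δ_0 = 31623/EI
Flexibility coefficient — unit upward force at Y: δ_{YY} = L³/(3EI) = 333.3/EI.
With EI = 70000 kN·m²: δ_0 = 0.45176 m and δ_{YY} = 0.004762 m/kN.
Compatibility — the spring shortens by R_Y/k under the reaction it provides: δ_0 − R_Y·δ_{YY} = R_Y/k. With 1/k = 0.000068 m/kN, R_Y = δ_0 / (δ_{YY} + 1/k) = 0.45176 / (0.004762 + 0.000068) = 93.52 kN.
Vertical equilibrium: R_X = ΣP − R_Y = 259.4 − 93.52 = 165.9 kN.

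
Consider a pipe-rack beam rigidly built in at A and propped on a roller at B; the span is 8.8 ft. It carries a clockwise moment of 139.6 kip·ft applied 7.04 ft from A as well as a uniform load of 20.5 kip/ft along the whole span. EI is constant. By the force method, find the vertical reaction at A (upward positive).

R_A = 89.91 kip

Remove the prop at B; the released (primary) structure is a cantilever built in at A.
Downward deflection at the released point B due to the loads:
  clockwise couple 139.6 at a = 7.04: M₀a(2L − a)/(2EI) = 5189/EI
  UDL 20.5: wL⁴/(8EI) = 15367/EI
  δ_0 = 20556/EI
Flexibility coefficient — unit upward force at B: δ_{BB} = L³/(3EI) = 227.2/EI.
The prop prevents deflection at B: R_B = δ_0/δ_{BB} = 20556/227.2 = 90.49 kip.
Vertical equilibrium: R_A = ΣP − R_B = 180.4 − 90.49 = 89.91 kip.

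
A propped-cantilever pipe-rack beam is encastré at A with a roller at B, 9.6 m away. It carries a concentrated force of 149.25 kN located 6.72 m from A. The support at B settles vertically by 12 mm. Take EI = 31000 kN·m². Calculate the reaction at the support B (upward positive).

Choose R_B as the redundant. The primary structure is the cantilever fixed at A.
Free-end deflection of the primary structure under the applied loading (downward +):
  point load 149.25 at a = 6.72: Pa²(3L − a)/(6EI) = 24803/EI
Tip deflection under a unit load at B: L³/(3EI) = 294.9/EI.
With EI = 31000 kN·m²: δ_0 = 0.80009 m and δ_{BB} = 0.009513 m/kN.
Compatibility — the beam at B must follow the support down by 0.012 m: δ_0 − R_B·δ_{BB} = 0.012, so R_B = (0.80009 − 0.012)/0.009513 = 82.84 kN.

R_B = 82.84 kN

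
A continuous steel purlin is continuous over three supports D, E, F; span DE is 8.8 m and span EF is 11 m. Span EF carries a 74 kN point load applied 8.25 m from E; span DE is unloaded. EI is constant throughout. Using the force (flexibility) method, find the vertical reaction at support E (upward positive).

R_E = 29.34 kN

Release continuity at E by inserting a hinge; the redundant is the internal moment M_E. The primary structure is two simply-supported spans DE and EF.
Rotations at E on the released spans (each span's end-slope, ×1/EI):
  span EF: point load 74 at a = 8.25: Pab(L + b)/(6LEI) = 349.8/EI
  relative rotation θ_0 = (0 + 349.8)/EI = 349.8/EI
A unit hogging moment at E produces rotation L₁/(3EI) + L₂/(3EI) = 6.6/EI.
Compatibility: M_E·(L₁+L₂)/(3EI) = θ_0, giving M_E = 52.99 kN·m (hogging).
Span DE, ΣM about D with M_E applied at E: R_E^{DE}·8.8 = 0 + 52.99, so R_E^{DE} = 6.022 kN and R_D = 0 − 6.022 = -6.022 kN.
Span EF, ΣM about F: R_E^{EF}·11 = 203.5 + 52.99, so R_E^{EF} = 23.32 kN and R_F = 74 − 23.32 = 50.68 kN.
R_E = 6.022 + 23.32 = 29.34 kN.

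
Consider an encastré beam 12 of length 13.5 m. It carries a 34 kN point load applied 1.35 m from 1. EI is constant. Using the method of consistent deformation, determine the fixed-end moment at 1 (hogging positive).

M_1 = 37.18 kN·m

Release both end moments; the primary structure is a simply-supported span 12 with redundants M_1 and M_2.
Simple-span end rotations at 1 and 2 under the given loads:
  at 1: point load 34 at a = 1.35: Pab(L + b)/(6LEI) = 176.6/EI
  at 2: point load 34 at a = 1.35: Pab(L + a)/(6LEI) = 102.2/EI
  θ_10 = 176.6/EI,  θ_20 = 102.2/EI
Flexibility coefficients: a unit moment at one end gives L/(3EI) there and L/(6EI) at the far end, so f₁₁ = f₂₂ = 4.5/EI and f₁₂ = f₂₁ = 2.25/EI.
Compatibility — zero rotation at each built-in end:
  4.5 M_1 + 2.25 M_2 = 176.6
  2.25 M_1 + 4.5 M_2 = 102.2
Solving the pair gives M_1 = 37.18 kN·m and M_2 = 4.131 kN·m (hogging).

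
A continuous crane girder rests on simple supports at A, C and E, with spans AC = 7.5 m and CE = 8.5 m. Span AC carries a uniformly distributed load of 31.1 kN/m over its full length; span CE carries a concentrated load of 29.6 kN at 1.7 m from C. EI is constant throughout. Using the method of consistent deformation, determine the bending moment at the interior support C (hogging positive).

Release continuity at C by inserting a hinge; the redundant is the internal moment M_C. The primary structure is two simply-supported spans AC and CE.
End slopes at the hinge C, treating each span as simply supported:
  span AC: UDL 31.1: wL³/(24EI) = 546.7/EI
  span CE: point load 29.6 at a = 1.7: Pab(L + b)/(6LEI) = 102.7/EI
  relative rotation θ_0 = (546.7 + 102.7)/EI = 649.3/EI
A unit hogging moment at C produces rotation L₁/(3EI) + L₂/(3EI) = 5.333/EI.
Compatibility: M_C·(L₁+L₂)/(3EI) = θ_0, giving M_C = 121.7 kN·m (hogging).

M_C = 121.7 kN·m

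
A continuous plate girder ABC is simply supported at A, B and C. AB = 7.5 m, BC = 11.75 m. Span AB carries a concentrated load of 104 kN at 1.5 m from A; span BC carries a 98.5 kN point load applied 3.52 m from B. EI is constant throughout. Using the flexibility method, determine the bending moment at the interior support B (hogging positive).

Take M_B as the redundant. Released structure: two simple spans AB and BC with a hinge at B.
Discontinuity in slope at B on the released structure — sum the simple-span end rotations:
  span AB: point load 104 at a = 1.5: Pab(L + a)/(6LEI) = 187.2/EI
  span BC: point load 98.5 at a = 3.52: Pab(L + b)/(6LEI) = 808.7/EI
  relative rotation θ_0 = (187.2 + 808.7)/EI = 995.9/EI
A unit hogging moment at B produces rotation L₁/(3EI) + L₂/(3EI) = 6.417/EI.
Slope continuity at B: θ_0 = M_B·6.417/EI, so M_B = 995.9/6.417 = 155.2 kN·m (hogging).

M_B = 155.2 kN·m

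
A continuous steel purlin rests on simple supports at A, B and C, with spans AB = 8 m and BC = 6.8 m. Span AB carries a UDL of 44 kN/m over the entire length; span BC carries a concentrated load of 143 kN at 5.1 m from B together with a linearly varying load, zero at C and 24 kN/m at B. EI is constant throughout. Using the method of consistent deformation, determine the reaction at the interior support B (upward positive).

R_B = 341.4 kN

Release continuity at B by inserting a hinge; the redundant is the internal moment M_B. The primary structure is two simply-supported spans AB and BC.
Rotations at B on the released spans (each span's end-slope, ×1/EI):
  span AB: UDL 44: wL³/(24EI) = 938.7/EI
  span BC: point load 143 at a = 5.1: Pab(L + b)/(6LEI) = 258.3/EI
  span BC: triangular load, peak 24: w₀L³/(45EI) = 167.7/EI
  relative rotation θ_0 = (938.7 + 426)/EI = 1365/EI
A unit hogging moment at B produces rotation L₁/(3EI) + L₂/(3EI) = 4.933/EI.
Slope continuity at B: θ_0 = M_B·4.933/EI, so M_B = 1365/4.933 = 276.6 kN·m (hogging).
Span AB, ΣM about A with M_B applied at B: R_B^{AB}·8 = 1408 + 276.6, so R_B^{AB} = 210.6 kN and R_A = 352 − 210.6 = 141.4 kN.
Span BC, ΣM about C: R_B^{BC}·6.8 = 613 + 276.6, so R_B^{BC} = 130.8 kN and R_C = 224.6 − 130.8 = 93.77 kN.
R_B = 210.6 + 130.8 = 341.4 kN.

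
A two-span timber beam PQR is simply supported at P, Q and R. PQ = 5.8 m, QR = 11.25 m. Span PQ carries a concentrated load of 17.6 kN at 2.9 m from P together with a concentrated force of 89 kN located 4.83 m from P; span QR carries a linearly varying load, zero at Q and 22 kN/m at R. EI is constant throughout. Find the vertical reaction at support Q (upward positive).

Insert a hinge at Q; M_Q is the redundant, and each span becomes simply supported.
End slopes at the hinge Q, treating each span as simply supported:
  span PQ: point load 17.6 at a = 2.9: Pab(L + a)/(6LEI) = 37/EI
  span PQ: point load 89 at a = 4.83: Pab(L + a)/(6LEI) = 127.4/EI
  span QR: triangular load, peak 22: 7w₀L³/(360EI) = 609.1/EI
  relative rotation θ_0 = (164.4 + 609.1)/EI = 773.5/EI
A unit hogging moment at Q produces rotation L₁/(3EI) + L₂/(3EI) = 5.683/EI.
Slope continuity at Q: θ_0 = M_Q·5.683/EI, so M_Q = 773.5/5.683 = 136.1 kN·m (hogging).
Span PQ, ΣM about P with M_Q applied at Q: R_Q^{PQ}·5.8 = 480.9 + 136.1, so R_Q^{PQ} = 106.4 kN and R_P = 106.6 − 106.4 = 0.2204 kN.
Span QR, ΣM about R: R_Q^{QR}·11.25 = 464.1 + 136.1, so R_Q^{QR} = 53.35 kN and R_R = 123.8 − 53.35 = 70.4 kN.
R_Q = 106.4 + 53.35 = 159.7 kN.

R_Q = 159.7 kN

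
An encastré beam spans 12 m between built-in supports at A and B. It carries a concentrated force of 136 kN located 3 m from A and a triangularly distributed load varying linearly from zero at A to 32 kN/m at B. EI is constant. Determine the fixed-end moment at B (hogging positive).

Take the two fixed-end moments M_A, M_B as redundants; the released structure is the simple span AB.
Simple-span end rotations at A and B under the given loads:
  at A: point load 136 at a = 3: Pab(L + b)/(6LEI) = 1071/EI
  at B: point load 136 at a = 3: Pab(L + a)/(6LEI) = 765/EI
  at A: triangular load, peak 32: 7w₀L³/(360EI) = 1075/EI
  at B: triangular load, peak 32: w₀L³/(45EI) = 1229/EI
  θ_A0 = 2146/EI,  θ_B0 = 1994/EI
Flexibility coefficients: a unit moment at one end gives L/(3EI) there and L/(6EI) at the far end, so f₁₁ = f₂₂ = 4/EI and f₁₂ = f₂₁ = 2/EI.
Compatibility — zero rotation at each built-in end:
  4 M_A + 2 M_B = 2146
  2 M_A + 4 M_B = 1994
Solving the pair gives M_A = 383.1 kN·m and M_B = 306.9 kN·m (hogging).

M_B = 306.9 kN·m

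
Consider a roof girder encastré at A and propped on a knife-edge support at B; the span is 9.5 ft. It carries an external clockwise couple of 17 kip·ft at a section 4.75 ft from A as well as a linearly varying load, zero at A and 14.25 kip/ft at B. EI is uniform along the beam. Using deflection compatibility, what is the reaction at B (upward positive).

R_B = 39.24 kip

Release the roller at B. Primary structure: cantilever fixed at A.
Deflection at B on the released cantilever, summing each load's contribution:
  clockwise couple 17 at a = 4.75: M₀a(2L − a)/(2EI) = 575.3/EI
  triangular load, peak 14.25 at the free end: 11w₀L⁴/(120EI) = 10639/EI
  δ_0 = 11215/EI
Flexibility coefficient — unit upward force at B: δ_{BB} = L³/(3EI) = 285.8/EI.
Compatibility at B: δ_0 − R_B·δ_{BB} = 0, so R_B = 11215/285.8 = 39.24 kip.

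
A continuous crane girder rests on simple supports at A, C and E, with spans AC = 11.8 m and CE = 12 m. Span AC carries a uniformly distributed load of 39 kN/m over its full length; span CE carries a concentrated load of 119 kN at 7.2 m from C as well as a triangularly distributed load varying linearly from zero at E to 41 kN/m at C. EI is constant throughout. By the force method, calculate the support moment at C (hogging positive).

Insert a hinge at C; M_C is the redundant, and each span becomes simply supported.
Rotations at C on the released spans (each span's end-slope, ×1/EI):
  span AC: UDL 39: wL³/(24EI) = 2670/EI
  span CE: point load 119 at a = 7.2: Pab(L + b)/(6LEI) = 959.6/EI
  span CE: triangular load, peak 41: w₀L³/(45EI) = 1574/EI
  relative rotation θ_0 = (2670 + 2534)/EI = 5204/EI
A unit hogging moment at C produces rotation L₁/(3EI) + L₂/(3EI) = 7.933/EI.
Compatibility: M_C·(L₁+L₂)/(3EI) = θ_0, giving M_C = 656 kN·m (hogging).

M_C = 656 kN·m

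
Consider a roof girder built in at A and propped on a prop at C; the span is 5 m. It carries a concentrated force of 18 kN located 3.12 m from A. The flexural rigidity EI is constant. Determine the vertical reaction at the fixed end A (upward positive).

Release the roller at C. Primary structure: cantilever fixed at A.
Free-end deflection of the primary structure under the applied loading (downward +):
  point load 18 at a = 3.12: Pa²(3L − a)/(6EI) = 346.9/EI
Tip deflection under a unit load at C: L³/(3EI) = 41.67/EI.
The prop prevents deflection at C: R_C = δ_0/δ_{CC} = 346.9/41.67 = 8.326 kN.
Vertical equilibrium: R_A = ΣP − R_C = 18 − 8.326 = 9.674 kN.

R_A = 9.674 kN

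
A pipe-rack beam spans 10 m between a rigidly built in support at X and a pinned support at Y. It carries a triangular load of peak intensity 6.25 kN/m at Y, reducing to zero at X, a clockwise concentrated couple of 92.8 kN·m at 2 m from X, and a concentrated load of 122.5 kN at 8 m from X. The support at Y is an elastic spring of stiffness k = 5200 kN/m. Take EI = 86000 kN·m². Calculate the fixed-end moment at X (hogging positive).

Remove the prop at Y; the released (primary) structure is a cantilever built in at X.
Deflection at Y on the released cantilever, summing each load's contribution:
  triangular load, peak 6.25 at the free end: 11w₀L⁴/(120EI) = 5729/EI
  clockwise couple 92.8 at a = 2: M₀a(2L − a)/(2EI) = 1670/EI
  point load 122.5 at a = 8: Pa²(3L − a)/(6EI) = 28747/EI
  δ_0 = 36146/EI
Tip deflection under a unit load at Y: L³/(3EI) = 333.3/EI.
With EI = 86000 kN·m²: δ_0 = 0.42031 m and δ_{YY} = 0.003876 m/kN.
Compatibility — the spring shortens by R_Y/k under the reaction it provides: δ_0 − R_Y·δ_{YY} = R_Y/k. With 1/k = 0.000192 m/kN, R_Y = δ_0 / (δ_{YY} + 1/k) = 0.42031 / (0.003876 + 0.000192) = 103.3 kN.
Moment equilibrium about X: M_X = Σ(load moments about X) − R_Y·L = 1281 − 103.3×10 = 248 kN·m.

M_X = 248 kN·m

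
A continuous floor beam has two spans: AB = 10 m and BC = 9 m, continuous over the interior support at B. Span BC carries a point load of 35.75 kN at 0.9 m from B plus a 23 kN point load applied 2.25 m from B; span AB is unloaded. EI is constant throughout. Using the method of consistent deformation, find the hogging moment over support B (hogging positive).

Take M_B as the redundant. Released structure: two simple spans AB and BC with a hinge at B.
Rotations at B on the released spans (each span's end-slope, ×1/EI):
  span BC: point load 35.75 at a = 0.9: Pab(L + b)/(6LEI) = 82.53/EI
  span BC: point load 23 at a = 2.25: Pab(L + b)/(6LEI) = 101.9/EI
  relative rotation θ_0 = (0 + 184.4)/EI = 184.4/EI
A unit hogging moment at B produces rotation L₁/(3EI) + L₂/(3EI) = 6.333/EI.
Slope continuity at B: θ_0 = M_B·6.333/EI, so M_B = 184.4/6.333 = 29.12 kN·m (hogging).

M_B = 29.12 kN·m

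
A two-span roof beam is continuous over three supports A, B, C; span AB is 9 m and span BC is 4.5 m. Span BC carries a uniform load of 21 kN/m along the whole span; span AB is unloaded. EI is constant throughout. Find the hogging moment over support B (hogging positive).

M_B = 17.72 kN·m

Release continuity at B by inserting a hinge; the redundant is the internal moment M_B. The primary structure is two simply-supported spans AB and BC.
End slopes at the hinge B, treating each span as simply supported:
  span BC: UDL 21: wL³/(24EI) = 79.73/EI
  relative rotation θ_0 = (0 + 79.73)/EI = 79.73/EI
A unit hogging moment at B produces rotation L₁/(3EI) + L₂/(3EI) = 4.5/EI.
Slope continuity at B: θ_0 = M_B·4.5/EI, so M_B = 79.73/4.5 = 17.72 kN·m (hogging).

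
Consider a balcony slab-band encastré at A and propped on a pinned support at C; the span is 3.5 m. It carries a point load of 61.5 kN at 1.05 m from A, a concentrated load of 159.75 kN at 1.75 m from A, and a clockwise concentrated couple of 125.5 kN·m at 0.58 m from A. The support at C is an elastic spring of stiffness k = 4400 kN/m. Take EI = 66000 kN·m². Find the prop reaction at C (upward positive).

R_C = 35.98 kN

Take the reaction at C as the redundant and release it; the primary structure is a cantilever fixed at A.
Deflection at C on the released cantilever, summing each load's contribution:
  point load 61.5 at a = 1.05: Pa²(3L − a)/(6EI) = 106.8/EI
  point load 159.75 at a = 1.75: Pa²(3L − a)/(6EI) = 713.5/EI
  clockwise couple 125.5 at a = 0.58: M₀a(2L − a)/(2EI) = 233.7/EI
  δ_0 = 1054/EI
Tip deflection under a unit load at C: L³/(3EI) = 14.29/EI.
With EI = 66000 kN·m²: δ_0 = 0.015968 m and δ_{CC} = 0.000217 m/kN.
Compatibility — the spring shortens by R_C/k under the reaction it provides: δ_0 − R_C·δ_{CC} = R_C/k. With 1/k = 0.000227 m/kN, R_C = δ_0 / (δ_{CC} + 1/k) = 0.015968 / (0.000217 + 0.000227) = 35.98 kN.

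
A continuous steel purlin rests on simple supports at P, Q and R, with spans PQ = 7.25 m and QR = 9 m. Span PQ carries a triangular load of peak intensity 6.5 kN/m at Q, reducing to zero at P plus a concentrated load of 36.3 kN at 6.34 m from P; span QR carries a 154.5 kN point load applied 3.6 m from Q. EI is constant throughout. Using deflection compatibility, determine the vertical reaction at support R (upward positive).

R_R = 42.9 kN

Take M_Q as the redundant. Released structure: two simple spans PQ and QR with a hinge at Q.
End slopes at the hinge Q, treating each span as simply supported:
  span PQ: triangular load, peak 6.5: w₀L³/(45EI) = 55.04/EI
  span PQ: point load 36.3 at a = 6.34: Pab(L + a)/(6LEI) = 65.43/EI
  span QR: point load 154.5 at a = 3.6: Pab(L + b)/(6LEI) = 800.9/EI
  relative rotation θ_0 = (120.5 + 800.9)/EI = 921.4/EI
A unit hogging moment at Q produces rotation L₁/(3EI) + L₂/(3EI) = 5.417/EI.
Slope continuity at Q: θ_0 = M_Q·5.417/EI, so M_Q = 921.4/5.417 = 170.1 kN·m (hogging).
Span QR, ΣM about R: R_Q^{QR}·9 = 834.3 + 170.1, so R_Q^{QR} = 111.6 kN and R_R = 154.5 − 111.6 = 42.9 kN.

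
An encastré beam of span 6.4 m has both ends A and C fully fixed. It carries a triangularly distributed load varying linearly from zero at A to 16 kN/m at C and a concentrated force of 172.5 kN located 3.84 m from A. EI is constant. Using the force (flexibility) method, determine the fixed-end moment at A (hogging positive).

M_A = 127.8 kN·m

Take the two fixed-end moments M_A, M_C as redundants; the released structure is the simple span AC.
On the primary (simply-supported) span, the end slopes from the loading are:
  at A: triangular load, peak 16: 7w₀L³/(360EI) = 81.56/EI
  at C: triangular load, peak 16: w₀L³/(45EI) = 93.21/EI
  at A: point load 172.5 at a = 3.84: Pab(L + b)/(6LEI) = 395.7/EI
  at C: point load 172.5 at a = 3.84: Pab(L + a)/(6LEI) = 452.2/EI
  θ_A0 = 477.2/EI,  θ_C0 = 545.4/EI
Flexibility coefficients: a unit moment at one end gives L/(3EI) there and L/(6EI) at the far end, so f₁₁ = f₂₂ = 2.133/EI and f₁₂ = f₂₁ = 1.067/EI.
Compatibility — zero rotation at each built-in end:
  2.133 M_A + 1.067 M_C = 477.2
  1.067 M_A + 2.133 M_C = 545.4
Solving the pair gives M_A = 127.8 kN·m and M_C = 191.7 kN·m (hogging).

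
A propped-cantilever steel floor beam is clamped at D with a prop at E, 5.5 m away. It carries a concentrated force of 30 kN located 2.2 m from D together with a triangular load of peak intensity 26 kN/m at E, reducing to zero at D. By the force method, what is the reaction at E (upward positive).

R_E = 45.56 kN

Take the reaction at E as the redundant and release it; the primary structure is a cantilever fixed at D.
Downward deflection at the released point E due to the loads:
  point load 30 at a = 2.2: Pa²(3L − a)/(6EI) = 346.1/EI
  triangular load, peak 26 at the free end: 11w₀L⁴/(120EI) = 2181/EI
  δ_0 = 2527/EI
Tip deflection under a unit load at E: L³/(3EI) = 55.46/EI.
Compatibility at E: δ_0 − R_E·δ_{EE} = 0, so R_E = 2527/55.46 = 45.56 kN.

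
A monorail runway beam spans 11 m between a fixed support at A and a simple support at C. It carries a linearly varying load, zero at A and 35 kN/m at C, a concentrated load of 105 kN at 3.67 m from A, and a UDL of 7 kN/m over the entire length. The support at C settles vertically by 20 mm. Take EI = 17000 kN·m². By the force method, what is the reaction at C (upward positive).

Release the roller at C. Primary structure: cantilever fixed at A.
Downward deflection at the released point C due to the loads:
  triangular load, peak 35 at the free end: 11w₀L⁴/(120EI) = 46973/EI
  point load 105 at a = 3.67: Pa²(3L − a)/(6EI) = 6913/EI
  UDL 7: wL⁴/(8EI) = 12811/EI
  δ_0 = 66697/EI
Flexibility coefficient — unit upward force at C: δ_{CC} = L³/(3EI) = 443.7/EI.
With EI = 17000 kN·m²: δ_0 = 3.9234 m and δ_{CC} = 0.026098 m/kN.
Compatibility — the beam at C must follow the support down by 0.02 m: δ_0 − R_C·δ_{CC} = 0.02, so R_C = (3.9234 − 0.02)/0.026098 = 149.6 kN.

R_C = 149.6 kN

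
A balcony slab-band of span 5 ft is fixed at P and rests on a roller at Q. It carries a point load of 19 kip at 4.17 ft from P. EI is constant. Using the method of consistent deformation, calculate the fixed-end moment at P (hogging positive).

M_P = 7.668 kip·ft

Choose R_Q as the redundant. The primary structure is the cantilever fixed at P.
Free-end deflection of the primary structure under the applied loading (downward +):
  point load 19 at a = 4.17: Pa²(3L − a)/(6EI) = 596.4/EI
Tip deflection under a unit load at Q: L³/(3EI) = 41.67/EI.
Compatibility at Q: δ_0 − R_Q·δ_{QQ} = 0, so R_Q = 596.4/41.67 = 14.31 kip.
Moment equilibrium about P: M_P = Σ(load moments about P) − R_Q·L = 79.23 − 14.31×5 = 7.668 kip·ft.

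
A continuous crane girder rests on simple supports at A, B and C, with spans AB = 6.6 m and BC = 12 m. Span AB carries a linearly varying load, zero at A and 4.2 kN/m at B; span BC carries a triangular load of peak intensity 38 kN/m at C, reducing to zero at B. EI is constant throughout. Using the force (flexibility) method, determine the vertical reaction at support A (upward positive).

R_A = -27.24 kN

Insert a hinge at B; M_B is the redundant, and each span becomes simply supported.
End slopes at the hinge B, treating each span as simply supported:
  span AB: triangular load, peak 4.2: w₀L³/(45EI) = 26.83/EI
  span BC: triangular load, peak 38: 7w₀L³/(360EI) = 1277/EI
  relative rotation θ_0 = (26.83 + 1277)/EI = 1304/EI
A unit hogging moment at B produces rotation L₁/(3EI) + L₂/(3EI) = 6.2/EI.
Compatibility: M_B·(L₁+L₂)/(3EI) = θ_0, giving M_B = 210.3 kN·m (hogging).
Span AB, ΣM about A with M_B applied at B: R_B^{AB}·6.6 = 60.98 + 210.3, so R_B^{AB} = 41.1 kN and R_A = 13.86 − 41.1 = -27.24 kN.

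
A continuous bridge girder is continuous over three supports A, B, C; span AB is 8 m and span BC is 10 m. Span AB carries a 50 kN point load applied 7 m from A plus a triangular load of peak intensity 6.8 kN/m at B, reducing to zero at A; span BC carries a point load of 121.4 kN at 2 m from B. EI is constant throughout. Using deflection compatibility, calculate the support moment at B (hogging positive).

M_B = 128.2 kN·m

Insert a hinge at B; M_B is the redundant, and each span becomes simply supported.
Discontinuity in slope at B on the released structure — sum the simple-span end rotations:
  span AB: point load 50 at a = 7: Pab(L + a)/(6LEI) = 109.4/EI
  span AB: triangular load, peak 6.8: w₀L³/(45EI) = 77.37/EI
  span BC: point load 121.4 at a = 2: Pab(L + b)/(6LEI) = 582.7/EI
  relative rotation θ_0 = (186.7 + 582.7)/EI = 769.5/EI
A unit hogging moment at B produces rotation L₁/(3EI) + L₂/(3EI) = 6/EI.
Compatibility: M_B·(L₁+L₂)/(3EI) = θ_0, giving M_B = 128.2 kN·m (hogging).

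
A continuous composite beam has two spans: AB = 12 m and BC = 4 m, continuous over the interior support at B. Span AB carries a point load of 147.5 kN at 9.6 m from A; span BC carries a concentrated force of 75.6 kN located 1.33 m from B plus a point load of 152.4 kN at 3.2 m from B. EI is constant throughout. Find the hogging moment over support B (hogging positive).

M_B = 219.8 kN·m

Take M_B as the redundant. Released structure: two simple spans AB and BC with a hinge at B.
Rotations at B on the released spans (each span's end-slope, ×1/EI):
  span AB: point load 147.5 at a = 9.6: Pab(L + a)/(6LEI) = 1020/EI
  span BC: point load 75.6 at a = 1.33: Pab(L + b)/(6LEI) = 74.61/EI
  span BC: point load 152.4 at a = 3.2: Pab(L + b)/(6LEI) = 78.03/EI
  relative rotation θ_0 = (1020 + 152.6)/EI = 1172/EI
A unit hogging moment at B produces rotation L₁/(3EI) + L₂/(3EI) = 5.333/EI.
Compatibility: M_B·(L₁+L₂)/(3EI) = θ_0, giving M_B = 219.8 kN·m (hogging).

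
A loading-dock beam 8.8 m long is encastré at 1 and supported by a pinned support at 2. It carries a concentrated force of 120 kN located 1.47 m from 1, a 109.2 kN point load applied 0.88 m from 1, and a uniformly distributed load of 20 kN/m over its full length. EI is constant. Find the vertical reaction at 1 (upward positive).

R_1 = 332.9 kN

Choose R_2 as the redundant. The primary structure is the cantilever fixed at 1.
Deflection at 2 on the released cantilever, summing each load's contribution:
  point load 120 at a = 1.47: Pa²(3L − a)/(6EI) = 1077/EI
  point load 109.2 at a = 0.88: Pa²(3L − a)/(6EI) = 359.7/EI
  UDL 20: wL⁴/(8EI) = 14992/EI
  δ_0 = 16429/EI
Flexibility coefficient — unit upward force at 2: δ_{22} = L³/(3EI) = 227.2/EI.
Compatibility at 2: δ_0 − R_2·δ_{22} = 0, so R_2 = 16429/227.2 = 72.33 kN.
Vertical equilibrium: R_1 = ΣP − R_2 = 405.2 − 72.33 = 332.9 kN.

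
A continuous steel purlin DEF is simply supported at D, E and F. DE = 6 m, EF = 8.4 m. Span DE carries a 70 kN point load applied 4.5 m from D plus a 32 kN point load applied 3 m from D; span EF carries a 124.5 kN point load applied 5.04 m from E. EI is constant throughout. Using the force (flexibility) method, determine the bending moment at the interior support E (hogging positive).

Take M_E as the redundant. Released structure: two simple spans DE and EF with a hinge at E.
End slopes at the hinge E, treating each span as simply supported:
  span DE: point load 70 at a = 4.5: Pab(L + a)/(6LEI) = 137.8/EI
  span DE: point load 32 at a = 3: Pab(L + a)/(6LEI) = 72/EI
  span EF: point load 124.5 at a = 5.04: Pab(L + b)/(6LEI) = 491.9/EI
  relative rotation θ_0 = (209.8 + 491.9)/EI = 701.8/EI
A unit hogging moment at E produces rotation L₁/(3EI) + L₂/(3EI) = 4.8/EI.
Compatibility: M_E·(L₁+L₂)/(3EI) = θ_0, giving M_E = 146.2 kN·m (hogging).

M_E = 146.2 kN·m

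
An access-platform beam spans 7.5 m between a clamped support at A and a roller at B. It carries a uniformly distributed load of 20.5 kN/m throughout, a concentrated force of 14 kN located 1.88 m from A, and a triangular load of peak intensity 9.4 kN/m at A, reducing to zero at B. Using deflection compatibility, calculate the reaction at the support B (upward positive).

Release the roller at B. Primary structure: cantilever fixed at A.
Deflection at B on the released cantilever, summing each load's contribution:
  UDL 20.5: wL⁴/(8EI) = 8108/EI
  point load 14 at a = 1.88: Pa²(3L − a)/(6EI) = 170.1/EI
  triangular load, peak 9.4 at the fixed end: w₀L⁴/(30EI) = 991.4/EI
  δ_0 = 9269/EI
Tip deflection under a unit load at B: L³/(3EI) = 140.6/EI.
The prop prevents deflection at B: R_B = δ_0/δ_{BB} = 9269/140.6 = 65.92 kN.

R_B = 65.92 kN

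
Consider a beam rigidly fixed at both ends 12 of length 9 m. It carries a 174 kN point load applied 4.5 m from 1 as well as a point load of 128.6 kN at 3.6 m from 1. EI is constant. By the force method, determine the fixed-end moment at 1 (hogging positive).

Release both end moments; the primary structure is a simply-supported span 12 with redundants M_1 and M_2.
On the primary (simply-supported) span, the end slopes from the loading are:
  at 1: point load 174 at a = 4.5: Pab(L + b)/(6LEI) = 880.9/EI
  at 2: point load 174 at a = 4.5: Pab(L + a)/(6LEI) = 880.9/EI
  at 1: point load 128.6 at a = 3.6: Pab(L + b)/(6LEI) = 666.7/EI
  at 2: point load 128.6 at a = 3.6: Pab(L + a)/(6LEI) = 583.3/EI
  θ_10 = 1548/EI,  θ_20 = 1464/EI
Flexibility coefficients: a unit moment at one end gives L/(3EI) there and L/(6EI) at the far end, so f₁₁ = f₂₂ = 3/EI and f₁₂ = f₂₁ = 1.5/EI.
Compatibility — zero rotation at each built-in end:
  3 M_1 + 1.5 M_2 = 1548
  1.5 M_1 + 3 M_2 = 1464
Solving the pair gives M_1 = 362.4 kN·m and M_2 = 306.9 kN·m (hogging).

M_1 = 362.4 kN·m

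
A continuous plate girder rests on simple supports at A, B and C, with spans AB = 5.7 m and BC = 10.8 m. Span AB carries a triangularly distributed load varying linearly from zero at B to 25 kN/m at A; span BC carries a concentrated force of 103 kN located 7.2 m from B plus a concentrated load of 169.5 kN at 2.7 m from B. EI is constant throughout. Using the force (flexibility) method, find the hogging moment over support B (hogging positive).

Release continuity at B by inserting a hinge; the redundant is the internal moment M_B. The primary structure is two simply-supported spans AB and BC.
Discontinuity in slope at B on the released structure — sum the simple-span end rotations:
  span AB: triangular load, peak 25: 7w₀L³/(360EI) = 90.02/EI
  span BC: point load 103 at a = 7.2: Pab(L + b)/(6LEI) = 593.3/EI
  span BC: point load 169.5 at a = 2.7: Pab(L + b)/(6LEI) = 1081/EI
  relative rotation θ_0 = (90.02 + 1674)/EI = 1765/EI
A unit hogging moment at B produces rotation L₁/(3EI) + L₂/(3EI) = 5.5/EI.
Slope continuity at B: θ_0 = M_B·5.5/EI, so M_B = 1765/5.5 = 320.8 kN·m (hogging).

M_B = 320.8 kN·m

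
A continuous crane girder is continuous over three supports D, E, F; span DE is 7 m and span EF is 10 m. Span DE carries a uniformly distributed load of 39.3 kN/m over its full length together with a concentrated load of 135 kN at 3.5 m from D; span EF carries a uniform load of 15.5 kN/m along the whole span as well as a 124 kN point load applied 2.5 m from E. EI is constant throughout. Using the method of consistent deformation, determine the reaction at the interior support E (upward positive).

R_E = 474.1 kN

Insert a hinge at E; M_E is the redundant, and each span becomes simply supported.
Rotations at E on the released spans (each span's end-slope, ×1/EI):
  span DE: UDL 39.3: wL³/(24EI) = 561.7/EI
  span DE: point load 135 at a = 3.5: Pab(L + a)/(6LEI) = 413.4/EI
  span EF: UDL 15.5: wL³/(24EI) = 645.8/EI
  span EF: point load 124 at a = 2.5: Pab(L + b)/(6LEI) = 678.1/EI
  relative rotation θ_0 = (975.1 + 1324)/EI = 2299/EI
A unit hogging moment at E produces rotation L₁/(3EI) + L₂/(3EI) = 5.667/EI.
Compatibility: M_E·(L₁+L₂)/(3EI) = θ_0, giving M_E = 405.7 kN·m (hogging).
Span DE, ΣM about D with M_E applied at E: R_E^{DE}·7 = 1435 + 405.7, so R_E^{DE} = 263 kN and R_D = 410.1 − 263 = 147.1 kN.
Span EF, ΣM about F: R_E^{EF}·10 = 1705 + 405.7, so R_E^{EF} = 211.1 kN and R_F = 279 − 211.1 = 67.93 kN.
R_E = 263 + 211.1 = 474.1 kN.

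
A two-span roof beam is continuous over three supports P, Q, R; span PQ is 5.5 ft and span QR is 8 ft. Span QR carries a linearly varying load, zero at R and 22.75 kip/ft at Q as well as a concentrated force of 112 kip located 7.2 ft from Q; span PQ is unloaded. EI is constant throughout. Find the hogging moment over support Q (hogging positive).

Release continuity at Q by inserting a hinge; the redundant is the internal moment M_Q. The primary structure is two simply-supported spans PQ and QR.
Rotations at Q on the released spans (each span's end-slope, ×1/EI):
  span QR: triangular load, peak 22.75: w₀L³/(45EI) = 258.8/EI
  span QR: point load 112 at a = 7.2: Pab(L + b)/(6LEI) = 118.3/EI
  relative rotation θ_0 = (0 + 377.1)/EI = 377.1/EI
A unit hogging moment at Q produces rotation L₁/(3EI) + L₂/(3EI) = 4.5/EI.
Compatibility: M_Q·(L₁+L₂)/(3EI) = θ_0, giving M_Q = 83.8 kip·ft (hogging).

M_Q = 83.8 kip·ft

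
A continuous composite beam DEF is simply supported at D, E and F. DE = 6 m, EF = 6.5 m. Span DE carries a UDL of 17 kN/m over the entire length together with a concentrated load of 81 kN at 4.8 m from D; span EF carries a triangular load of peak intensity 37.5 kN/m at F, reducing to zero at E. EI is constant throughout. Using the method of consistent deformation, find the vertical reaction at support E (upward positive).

Release continuity at E by inserting a hinge; the redundant is the internal moment M_E. The primary structure is two simply-supported spans DE and EF.
End slopes at the hinge E, treating each span as simply supported:
  span DE: UDL 17: wL³/(24EI) = 153/EI
  span DE: point load 81 at a = 4.8: Pab(L + a)/(6LEI) = 140/EI
  span EF: triangular load, peak 37.5: 7w₀L³/(360EI) = 200.2/EI
  relative rotation θ_0 = (293 + 200.2)/EI = 493.2/EI
A unit hogging moment at E produces rotation L₁/(3EI) + L₂/(3EI) = 4.167/EI.
Compatibility: M_E·(L₁+L₂)/(3EI) = θ_0, giving M_E = 118.4 kN·m (hogging).
Span DE, ΣM about D with M_E applied at E: R_E^{DE}·6 = 694.8 + 118.4, so R_E^{DE} = 135.5 kN and R_D = 183 − 135.5 = 47.47 kN.
Span EF, ΣM about F: R_E^{EF}·6.5 = 264.1 + 118.4, so R_E^{EF} = 58.84 kN and R_F = 121.9 − 58.84 = 63.04 kN.
R_E = 135.5 + 58.84 = 194.4 kN.

R_E = 194.4 kN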